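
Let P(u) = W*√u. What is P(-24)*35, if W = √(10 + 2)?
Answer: 420*I*√2 ≈ 593.97*I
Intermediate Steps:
W = 2*√3 (W = √12 = 2*√3 ≈ 3.4641)
P(u) = 2*√3*√u (P(u) = (2*√3)*√u = 2*√3*√u)
P(-24)*35 = (2*√3*√(-24))*35 = (2*√3*(2*I*√6))*35 = (12*I*√2)*35 = 420*I*√2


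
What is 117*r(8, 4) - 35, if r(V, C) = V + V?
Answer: 1837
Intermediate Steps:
r(V, C) = 2*V
117*r(8, 4) - 35 = 117*(2*8) - 35 = 117*16 - 35 = 1872 - 35 = 1837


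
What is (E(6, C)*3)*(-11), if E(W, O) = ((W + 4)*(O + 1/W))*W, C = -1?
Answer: 1650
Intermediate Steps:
E(W, O) = W*(4 + W)*(O + 1/W) (E(W, O) = ((4 + W)*(O + 1/W))*W = W*(4 + W)*(O + 1/W))
(E(6, C)*3)*(-11) = ((4 + 6 - 1*6**2 + 4*(-1)*6)*3)*(-11) = ((4 + 6 - 1*36 - 24)*3)*(-11) = ((4 + 6 - 36 - 24)*3)*(-11) = -50*3*(-11) = -150*(-11) = 1650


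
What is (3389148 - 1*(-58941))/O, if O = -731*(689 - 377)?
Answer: -1149363/76024 ≈ -15.118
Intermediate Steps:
O = -228072 (O = -731*312 = -228072)
(3389148 - 1*(-58941))/O = (3389148 - 1*(-58941))/(-228072) = (3389148 + 58941)*(-1/228072) = 3448089*(-1/228072) = -1149363/76024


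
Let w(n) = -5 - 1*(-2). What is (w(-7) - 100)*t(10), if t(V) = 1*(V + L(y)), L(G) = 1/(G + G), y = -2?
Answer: -4017/4 ≈ -1004.3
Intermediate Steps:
w(n) = -3 (w(n) = -5 + 2 = -3)
L(G) = 1/(2*G)
t(V) = -1/4 + V (t(V) = 1*(V + (1/2)/(-2)) = 1*(V + (1/2)*(-1/2)) = 1*(V - 1/4) = 1*(-1/4 + V) = -1/4 + V)
(w(-7) - 100)*t(10) = (-3 - 100)*(-1/4 + 10) = -103*39/4 = -4017/4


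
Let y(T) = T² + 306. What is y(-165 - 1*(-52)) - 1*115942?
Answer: -102867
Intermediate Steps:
y(T) = 306 + T²
y(-165 - 1*(-52)) - 1*115942 = (306 + (-165 - 1*(-52))²) - 1*115942 = (306 + (-165 + 52)²) - 115942 = (306 + (-113)²) - 115942 = (306 + 12769) - 115942 = 13075 - 115942 = -102867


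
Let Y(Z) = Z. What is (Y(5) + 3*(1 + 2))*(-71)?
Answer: -994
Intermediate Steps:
(Y(5) + 3*(1 + 2))*(-71) = (5 + 3*(1 + 2))*(-71) = (5 + 3*3)*(-71) = (5 + 9)*(-71) = 14*(-71) = -994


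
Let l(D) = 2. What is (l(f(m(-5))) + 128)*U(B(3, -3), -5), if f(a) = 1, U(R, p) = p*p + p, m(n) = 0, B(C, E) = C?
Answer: 2600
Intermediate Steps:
U(R, p) = p + p² (U(R, p) = p² + p = p + p²)
(l(f(m(-5))) + 128)*U(B(3, -3), -5) = (2 + 128)*(-5*(1 - 5)) = 130*(-5*(-4)) = 130*20 = 2600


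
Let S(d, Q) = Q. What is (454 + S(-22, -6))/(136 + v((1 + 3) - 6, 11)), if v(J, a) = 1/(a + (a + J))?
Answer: 8960/2721 ≈ 3.2929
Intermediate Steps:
v(J, a) = 1/(J + 2*a) (v(J, a) = 1/(a + (J + a)) = 1/(J + 2*a))
(454 + S(-22, -6))/(136 + v((1 + 3) - 6, 11)) = (454 - 6)/(136 + 1/(((1 + 3) - 6) + 2*11)) = 448/(136 + 1/((4 - 6) + 22)) = 448/(136 + 1/(-2 + 22)) = 448/(136 + 1/20) = 448/(2721/20) = 448*(20/2721) = 8960/2721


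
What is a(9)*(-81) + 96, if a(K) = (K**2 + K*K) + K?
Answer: -13755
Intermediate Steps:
a(K) = K + 2*K**2 (a(K) = (K**2 + K**2) + K = 2*K**2 + K = K + 2*K**2)
a(9)*(-81) + 96 = (9*(1 + 2*9))*(-81) + 96 = (9*(1 + 18))*(-81) + 96 = (9*19)*(-81) + 96 = 171*(-81) + 96 = -13851 + 96 = -13755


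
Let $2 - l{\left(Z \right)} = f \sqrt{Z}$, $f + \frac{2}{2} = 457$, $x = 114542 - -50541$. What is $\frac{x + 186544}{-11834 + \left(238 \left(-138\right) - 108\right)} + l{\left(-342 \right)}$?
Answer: $- \frac{262055}{44786} - 1368 i \sqrt{38} \approx -5.8513 - 8432.9 i$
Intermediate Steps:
$x = 165083$ ($x = 114542 + 50541 = 165083$)
$f = 456$ ($f = -1 + 457 = 456$)
$l{\left(Z \right)} = 2 - 456 \sqrt{Z}$
$\frac{x + 186544}{-11834 + \left(238 \left(-138\right) - 108\right)} + l{\left(-342 \right)} = \frac{165083 + 186544}{-11834 + \left(238 \left(-138\right) - 108\right)} + \left(2 - 456 \sqrt{-342}\right) = \frac{351627}{-11834 - 32952} + \left(2 - 456 \cdot 3 i \sqrt{38}\right) = \frac{351627}{-11834 - 32952} + \left(2 - 1368 i \sqrt{38}\right) = \frac{351627}{-44786} + \left(2 - 1368 i \sqrt{38}\right) = 351627 \left(- \frac{1}{44786}\right) + \left(2 - 1368 i \sqrt{38}\right) = - \frac{351627}{44786} + \left(2 - 1368 i \sqrt{38}\right) = - \frac{262055}{44786} - 1368 i \sqrt{38}$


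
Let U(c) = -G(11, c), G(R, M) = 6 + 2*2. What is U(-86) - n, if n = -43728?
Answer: 43718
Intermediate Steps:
G(R, M) = 10 (G(R, M) = 6 + 4 = 10)
U(c) = -10 (U(c) = -1*10 = -10)
U(-86) - n = -10 - 1*(-43728) = -10 + 43728 = 43718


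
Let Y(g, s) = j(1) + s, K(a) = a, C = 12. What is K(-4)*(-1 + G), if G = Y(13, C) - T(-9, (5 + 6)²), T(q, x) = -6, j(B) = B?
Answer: -72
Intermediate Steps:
Y(g, s) = 1 + s
G = 19 (G = (1 + 12) - 1*(-6) = 13 + 6 = 19)
K(-4)*(-1 + G) = -4*(-1 + 19) = -4*18 = -72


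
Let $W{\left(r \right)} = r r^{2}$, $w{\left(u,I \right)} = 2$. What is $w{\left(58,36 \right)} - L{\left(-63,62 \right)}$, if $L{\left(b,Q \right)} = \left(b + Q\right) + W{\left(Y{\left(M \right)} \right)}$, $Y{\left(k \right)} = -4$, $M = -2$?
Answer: $67$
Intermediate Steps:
$W{\left(r \right)} = r^{3}$
$L{\left(b,Q \right)} = -64 + Q + b$ ($L{\left(b,Q \right)} = \left(b + Q\right) + \left(-4\right)^{3} = \left(Q + b\right) - 64 = -64 + Q + b$)
$w{\left(58,36 \right)} - L{\left(-63,62 \right)} = 2 - \left(-64 + 62 - 63\right) = 2 - -65 = 2 + 65 = 67$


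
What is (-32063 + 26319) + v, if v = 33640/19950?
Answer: -11455916/1995 ≈ -5742.3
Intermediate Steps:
v = 3364/1995 (v = 33640*(1/19950) = 3364/1995 ≈ 1.6862)
(-32063 + 26319) + v = (-32063 + 26319) + 3364/1995 = -5744 + 3364/1995 = -11455916/1995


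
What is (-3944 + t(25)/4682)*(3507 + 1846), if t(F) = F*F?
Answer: -98844124599/4682 ≈ -2.1112e+7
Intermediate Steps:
t(F) = F**2
(-3944 + t(25)/4682)*(3507 + 1846) = (-3944 + 25**2/4682)*(3507 + 1846) = (-3944 + 625*(1/4682))*5353 = (-3944 + 625/4682)*5353 = -18465183/4682*5353 = -98844124599/4682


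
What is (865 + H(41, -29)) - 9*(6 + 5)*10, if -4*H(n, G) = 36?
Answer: -134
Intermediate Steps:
H(n, G) = -9 (H(n, G) = -1/4*36 = -9)
(865 + H(41, -29)) - 9*(6 + 5)*10 = (865 - 9) - 9*(6 + 5)*10 = 856 - 9*11*10 = 856 - 99*10 = 856 - 990 = -134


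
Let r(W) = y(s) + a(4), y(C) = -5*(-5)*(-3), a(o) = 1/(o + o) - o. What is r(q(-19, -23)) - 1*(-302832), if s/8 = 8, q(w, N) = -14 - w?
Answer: 2422025/8 ≈ 3.0275e+5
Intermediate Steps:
a(o) = 1/(2*o) - o
s = 64 (s = 8*8 = 64)
y(C) = -75 (y(C) = 25*(-3) = -75)
r(W) = -631/8 (r(W) = -75 + ((½)/4 - 1*4) = -75 + ((½)*(¼) - 4) = -75 + (⅛ - 4) = -75 - 31/8 = -631/8)
r(q(-19, -23)) - 1*(-302832) = -631/8 - 1*(-302832) = -631/8 + 302832 = 2422025/8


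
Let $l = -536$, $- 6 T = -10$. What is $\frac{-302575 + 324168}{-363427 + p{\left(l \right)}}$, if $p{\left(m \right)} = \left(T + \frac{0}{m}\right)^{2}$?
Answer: $- \frac{194337}{3270818} \approx -0.059415$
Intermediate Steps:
$T = \frac{5}{3}$ ($T = \left(- \frac{1}{6}\right) \left(-10\right) = \frac{5}{3} \approx 1.6667$)
$p{\left(m \right)} = \frac{25}{9}$ ($p{\left(m \right)} = \left(\frac{5}{3} + \frac{0}{m}\right)^{2} = \left(\frac{5}{3} + 0\right)^{2} = \left(\frac{5}{3}\right)^{2} = \frac{25}{9}$)
$\frac{-302575 + 324168}{-363427 + p{\left(l \right)}} = \frac{-302575 + 324168}{-363427 + \frac{25}{9}} = \frac{21593}{- \frac{3270818}{9}} = 21593 \left(- \frac{9}{3270818}\right) = - \frac{194337}{3270818}$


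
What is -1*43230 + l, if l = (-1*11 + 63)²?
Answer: -40526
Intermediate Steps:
l = 2704 (l = (-11 + 63)² = 52² = 2704)
-1*43230 + l = -1*43230 + 2704 = -43230 + 2704 = -40526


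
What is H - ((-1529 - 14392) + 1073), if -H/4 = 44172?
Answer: -161840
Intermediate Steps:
H = -176688 (H = -4*44172 = -176688)
H - ((-1529 - 14392) + 1073) = -176688 - ((-1529 - 14392) + 1073) = -176688 - (-15921 + 1073) = -176688 - 1*(-14848) = -176688 + 14848 = -161840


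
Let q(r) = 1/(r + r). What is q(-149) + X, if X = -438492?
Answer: -130670617/298 ≈ -4.3849e+5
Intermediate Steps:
q(r) = 1/(2*r)
q(-149) + X = (1/2)/(-149) - 438492 = (1/2)*(-1/149) - 438492 = -1/298 - 438492 = -130670617/298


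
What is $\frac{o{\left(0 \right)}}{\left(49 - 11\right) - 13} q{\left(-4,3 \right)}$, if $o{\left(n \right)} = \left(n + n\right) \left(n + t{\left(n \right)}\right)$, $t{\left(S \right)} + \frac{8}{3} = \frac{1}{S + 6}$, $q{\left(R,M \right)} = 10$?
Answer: $0$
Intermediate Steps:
$t{\left(S \right)} = - \frac{8}{3} + \frac{1}{6 + S}$ ($t{\left(S \right)} = - \frac{8}{3} + \frac{1}{S + 6} = - \frac{8}{3} + \frac{1}{6 + S}$)
$o{\left(n \right)} = 2 n \left(n + \frac{-45 - 8 n}{3 \left(6 + n\right)}\right)$ ($o{\left(n \right)} = \left(n + n\right) \left(n + \frac{-45 - 8 n}{3 \left(6 + n\right)}\right) = 2 n \left(n + \frac{-45 - 8 n}{3 \left(6 + n\right)}\right)$)
$\frac{o{\left(0 \right)}}{\left(49 - 11\right) - 13} q{\left(-4,3 \right)} = \frac{\frac{2}{3} \cdot 0 \frac{1}{6 + 0} \left(-45 + 3 \cdot 0^{2} + 10 \cdot 0\right)}{\left(49 - 11\right) - 13} \cdot 10 = \frac{\frac{2}{3} \cdot 0 \cdot \frac{1}{6} \left(-45 + 3 \cdot 0 + 0\right)}{\left(49 - 11\right) - 13} \cdot 10 = \frac{\frac{2}{3} \cdot 0 \cdot \frac{1}{6} \left(-45 + 0 + 0\right)}{38 - 13} \cdot 10 = \frac{\frac{2}{3} \cdot 0 \cdot \frac{1}{6} \left(-45\right)}{25} \cdot 10 = \frac{1}{25} \cdot 0 \cdot 10 = 0 \cdot 10 = 0$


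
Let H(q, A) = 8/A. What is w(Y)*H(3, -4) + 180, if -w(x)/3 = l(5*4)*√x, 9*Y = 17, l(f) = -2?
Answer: 180 - 4*√17 ≈ 163.51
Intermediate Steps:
Y = 17/9 (Y = (⅑)*17 = 17/9 ≈ 1.8889)
w(x) = 6*√x (w(x) = -(-6)*√x = 6*√x)
w(Y)*H(3, -4) + 180 = (6*√(17/9))*(8/(-4)) + 180 = (6*(√17/3))*(8*(-¼)) + 180 = (2*√17)*(-2) + 180 = -4*√17 + 180 = 180 - 4*√17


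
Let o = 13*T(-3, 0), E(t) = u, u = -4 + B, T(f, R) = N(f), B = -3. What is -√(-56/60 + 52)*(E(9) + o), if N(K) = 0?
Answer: 7*√11490/15 ≈ 50.023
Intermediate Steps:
T(f, R) = 0
u = -7 (u = -4 - 3 = -7)
E(t) = -7
o = 0 (o = 13*0 = 0)
-√(-56/60 + 52)*(E(9) + o) = -√(-56/60 + 52)*(-7 + 0) = -√(-56*1/60 + 52)*(-7) = -√(-14/15 + 52)*(-7) = -√(766/15)*(-7) = -√11490/15*(-7) = -(-7)*√11490/15 = 7*√11490/15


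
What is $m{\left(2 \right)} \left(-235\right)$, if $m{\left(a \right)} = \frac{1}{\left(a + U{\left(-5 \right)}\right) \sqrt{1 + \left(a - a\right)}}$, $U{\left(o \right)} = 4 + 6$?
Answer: $- \frac{235}{12} \approx -19.583$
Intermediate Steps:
$U{\left(o \right)} = 10$
$m{\left(a \right)} = \frac{1}{10 + a}$ ($m{\left(a \right)} = \frac{1}{\left(a + 10\right) \sqrt{1 + \left(a - a\right)}} = \frac{1}{\left(10 + a\right) \sqrt{1 + 0}} = \frac{1}{\left(10 + a\right) \sqrt{1}} = \frac{1}{\left(10 + a\right) 1} = \frac{1}{10 + a} 1 = \frac{1}{10 + a}$)
$m{\left(2 \right)} \left(-235\right) = \frac{1}{10 + 2} \left(-235\right) = \frac{1}{12} \left(-235\right) = - \frac{235}{12}$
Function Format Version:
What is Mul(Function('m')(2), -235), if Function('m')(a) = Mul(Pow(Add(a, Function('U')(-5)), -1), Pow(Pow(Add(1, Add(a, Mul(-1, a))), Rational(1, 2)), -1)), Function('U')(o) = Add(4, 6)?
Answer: Rational(-235, 12) ≈ -19.583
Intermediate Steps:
Function('U')(o) = 10
Function('m')(a) = Pow(Add(10, a), -1) (Function('m')(a) = Mul(Pow(Add(a, 10), -1), Pow(Pow(Add(1, Add(a, Mul(-1, a))), Rational(1, 2)), -1)) = Mul(Pow(Add(10, a), -1), Pow(Pow(Add(1, 0), Rational(1, 2)), -1)) = Mul(Pow(Add(10, a), -1), Pow(Pow(1, Rational(1, 2)), -1)) = Mul(Pow(Add(10, a), -1), Pow(1, -1)) = Mul(Pow(Add(10, a), -1), 1) = Pow(Add(10, a), -1))
Mul(Function('m')(2), -235) = Mul(Pow(Add(10, 2), -1), -235) = Mul(Pow(12, -1), -235) = Mul(Rational(1, 12), -235) = Rational(-235, 12)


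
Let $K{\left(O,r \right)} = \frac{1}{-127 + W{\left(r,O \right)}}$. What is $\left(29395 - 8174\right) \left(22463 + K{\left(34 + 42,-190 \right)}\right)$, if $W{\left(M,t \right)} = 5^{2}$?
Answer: $\frac{48622085725}{102} \approx 4.7669 \cdot 10^{8}$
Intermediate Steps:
$W{\left(M,t \right)} = 25$
$K{\left(O,r \right)} = - \frac{1}{102}$ ($K{\left(O,r \right)} = \frac{1}{-127 + 25} = \frac{1}{-102} = - \frac{1}{102}$)
$\left(29395 - 8174\right) \left(22463 + K{\left(34 + 42,-190 \right)}\right) = \left(29395 - 8174\right) \left(22463 - \frac{1}{102}\right) = 21221 \cdot \frac{2291225}{102} = \frac{48622085725}{102}$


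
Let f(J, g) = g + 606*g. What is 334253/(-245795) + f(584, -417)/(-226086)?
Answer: -4451513051/18523602790 ≈ -0.24032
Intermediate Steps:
f(J, g) = 607*g
334253/(-245795) + f(584, -417)/(-226086) = 334253/(-245795) + (607*(-417))/(-226086) = 334253*(-1/245795) - 253119*(-1/226086) = -334253/245795 + 84373/75362 = -4451513051/18523602790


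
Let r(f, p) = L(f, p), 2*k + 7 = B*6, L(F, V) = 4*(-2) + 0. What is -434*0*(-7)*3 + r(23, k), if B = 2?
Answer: -8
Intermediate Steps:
L(F, V) = -8 (L(F, V) = -8 + 0 = -8)
k = 5/2 (k = -7/2 + (2*6)/2 = -7/2 + (½)*12 = -7/2 + 6 = 5/2 ≈ 2.5000)
r(f, p) = -8
-434*0*(-7)*3 + r(23, k) = -434*0*(-7)*3 - 8 = -0*3 - 8 = -434*0 - 8 = 0 - 8 = -8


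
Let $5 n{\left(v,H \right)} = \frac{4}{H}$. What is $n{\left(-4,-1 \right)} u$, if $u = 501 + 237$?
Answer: $- \frac{2952}{5} \approx -590.4$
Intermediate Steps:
$u = 738$
$n{\left(v,H \right)} = \frac{4}{5 H}$ ($n{\left(v,H \right)} = \frac{4 \frac{1}{H}}{5} = \frac{4}{5 H}$)
$n{\left(-4,-1 \right)} u = \frac{4}{5 \left(-1\right)} 738 = \frac{4}{5} \left(-1\right) 738 = \left(- \frac{4}{5}\right) 738 = - \frac{2952}{5}$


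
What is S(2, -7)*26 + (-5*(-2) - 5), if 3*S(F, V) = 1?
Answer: 41/3 ≈ 13.667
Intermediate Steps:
S(F, V) = ⅓ (S(F, V) = (⅓)*1 = ⅓)
S(2, -7)*26 + (-5*(-2) - 5) = (⅓)*26 + (-5*(-2) - 5) = 26/3 + (10 - 5) = 26/3 + 5 = 41/3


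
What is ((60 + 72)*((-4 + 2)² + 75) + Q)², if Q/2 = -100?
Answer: 104611984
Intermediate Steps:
Q = -200 (Q = 2*(-100) = -200)
((60 + 72)*((-4 + 2)² + 75) + Q)² = ((60 + 72)*((-4 + 2)² + 75) - 200)² = (132*((-2)² + 75) - 200)² = (132*(4 + 75) - 200)² = (132*79 - 200)² = (10428 - 200)² = 10228² = 104611984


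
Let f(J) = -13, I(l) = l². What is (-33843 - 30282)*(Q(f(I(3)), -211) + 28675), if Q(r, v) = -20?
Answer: -1837501875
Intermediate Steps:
(-33843 - 30282)*(Q(f(I(3)), -211) + 28675) = (-33843 - 30282)*(-20 + 28675) = -64125*28655 = -1837501875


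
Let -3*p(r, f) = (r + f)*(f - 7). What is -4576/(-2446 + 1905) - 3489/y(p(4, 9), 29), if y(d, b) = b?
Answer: -1754845/15689 ≈ -111.85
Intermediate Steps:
p(r, f) = -(-7 + f)*(f + r)/3 (p(r, f) = -(r + f)*(f - 7)/3 = -(f + r)*(-7 + f)/3 = -(-7 + f)*(f + r)/3)
-4576/(-2446 + 1905) - 3489/y(p(4, 9), 29) = -4576/(-2446 + 1905) - 3489/29 = -4576/(-541) - 3489*1/29 = -4576*(-1/541) - 3489/29 = 4576/541 - 3489/29 = -1754845/15689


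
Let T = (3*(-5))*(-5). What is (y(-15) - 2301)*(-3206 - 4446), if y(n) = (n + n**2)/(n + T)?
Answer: 17580470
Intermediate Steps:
T = 75 (T = -15*(-5) = 75)
y(n) = (n + n**2)/(75 + n) (y(n) = (n + n**2)/(n + 75) = (n + n**2)/(75 + n))
(y(-15) - 2301)*(-3206 - 4446) = (-15*(1 - 15)/(75 - 15) - 2301)*(-3206 - 4446) = (-15*(-14)/60 - 2301)*(-7652) = (-15*1/60*(-14) - 2301)*(-7652) = (7/2 - 2301)*(-7652) = -4595/2*(-7652) = 17580470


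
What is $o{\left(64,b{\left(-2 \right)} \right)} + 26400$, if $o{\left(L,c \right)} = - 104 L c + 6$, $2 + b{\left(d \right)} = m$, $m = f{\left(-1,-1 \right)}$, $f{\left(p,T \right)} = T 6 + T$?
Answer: $86310$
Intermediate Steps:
$f{\left(p,T \right)} = 7 T$ ($f{\left(p,T \right)} = 6 T + T = 7 T$)
$m = -7$ ($m = 7 \left(-1\right) = -7$)
$b{\left(d \right)} = -9$ ($b{\left(d \right)} = -2 - 7 = -9$)
$o{\left(L,c \right)} = 6 - 104 L c$ ($o{\left(L,c \right)} = - 104 L c + 6 = 6 - 104 L c$)
$o{\left(64,b{\left(-2 \right)} \right)} + 26400 = \left(6 - 6656 \left(-9\right)\right) + 26400 = \left(6 + 59904\right) + 26400 = 59910 + 26400 = 86310$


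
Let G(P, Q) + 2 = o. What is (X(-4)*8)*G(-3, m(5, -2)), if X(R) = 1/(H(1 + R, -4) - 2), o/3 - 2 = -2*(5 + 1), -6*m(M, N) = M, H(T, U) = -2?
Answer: 64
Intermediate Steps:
m(M, N) = -M/6
o = -30 (o = 6 + 3*(-2*(5 + 1)) = 6 + 3*(-2*6) = 6 + 3*(-12) = 6 - 36 = -30)
G(P, Q) = -32 (G(P, Q) = -2 - 30 = -32)
X(R) = -1/4 (X(R) = 1/(-2 - 2) = 1/(-4) = -1/4)
(X(-4)*8)*G(-3, m(5, -2)) = -1/4*8*(-32) = -2*(-32) = 64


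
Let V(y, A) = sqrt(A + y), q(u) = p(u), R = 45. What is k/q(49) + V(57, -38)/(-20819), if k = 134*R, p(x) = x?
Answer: 6030/49 - sqrt(19)/20819 ≈ 123.06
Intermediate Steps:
q(u) = u
k = 6030 (k = 134*45 = 6030)
k/q(49) + V(57, -38)/(-20819) = 6030/49 + sqrt(-38 + 57)/(-20819) = 6030*(1/49) + sqrt(19)*(-1/20819) = 6030/49 - sqrt(19)/20819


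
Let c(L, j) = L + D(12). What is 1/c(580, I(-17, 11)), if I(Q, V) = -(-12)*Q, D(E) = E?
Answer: 1/592 ≈ 0.0016892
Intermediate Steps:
I(Q, V) = 12*Q
c(L, j) = 12 + L (c(L, j) = L + 12 = 12 + L)
1/c(580, I(-17, 11)) = 1/(12 + 580) = 1/592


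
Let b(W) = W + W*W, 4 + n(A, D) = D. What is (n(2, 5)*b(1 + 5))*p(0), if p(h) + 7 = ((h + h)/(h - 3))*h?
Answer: -294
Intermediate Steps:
n(A, D) = -4 + D
b(W) = W + W²
p(h) = -7 + 2*h²/(-3 + h) (p(h) = -7 + ((h + h)/(h - 3))*h = -7 + ((2*h)/(-3 + h))*h = -7 + (2*h/(-3 + h))*h = -7 + 2*h²/(-3 + h))
(n(2, 5)*b(1 + 5))*p(0) = ((-4 + 5)*((1 + 5)*(1 + (1 + 5))))*((21 - 7*0 + 2*0²)/(-3 + 0)) = (1*(6*(1 + 6)))*((21 + 0 + 2*0)/(-3)) = (1*(6*7))*(-(21 + 0 + 0)/3) = (1*42)*(-⅓*21) = 42*(-7) = -294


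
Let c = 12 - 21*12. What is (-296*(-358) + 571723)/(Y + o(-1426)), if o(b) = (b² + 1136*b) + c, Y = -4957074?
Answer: -677691/4543774 ≈ -0.14915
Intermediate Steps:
c = -240 (c = 12 - 252 = -240)
o(b) = -240 + b² + 1136*b (o(b) = (b² + 1136*b) - 240 = -240 + b² + 1136*b)
(-296*(-358) + 571723)/(Y + o(-1426)) = (-296*(-358) + 571723)/(-4957074 + (-240 + (-1426)² + 1136*(-1426))) = (105968 + 571723)/(-4957074 + (-240 + 2033476 - 1619936)) = 677691/(-4957074 + 413300) = 677691/(-4543774) = 677691*(-1/4543774) = -677691/4543774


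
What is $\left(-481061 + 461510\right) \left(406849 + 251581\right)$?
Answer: $-12872964930$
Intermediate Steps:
$\left(-481061 + 461510\right) \left(406849 + 251581\right) = \left(-19551\right) 658430 = -12872964930$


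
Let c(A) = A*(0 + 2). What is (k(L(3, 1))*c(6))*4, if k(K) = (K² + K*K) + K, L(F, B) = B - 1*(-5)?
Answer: 3744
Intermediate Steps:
L(F, B) = 5 + B (L(F, B) = B + 5 = 5 + B)
k(K) = K + 2*K² (k(K) = (K² + K²) + K = 2*K² + K = K + 2*K²)
c(A) = 2*A (c(A) = A*2 = 2*A)
(k(L(3, 1))*c(6))*4 = (((5 + 1)*(1 + 2*(5 + 1)))*(2*6))*4 = ((6*(1 + 2*6))*12)*4 = ((6*(1 + 12))*12)*4 = ((6*13)*12)*4 = (78*12)*4 = 936*4 = 3744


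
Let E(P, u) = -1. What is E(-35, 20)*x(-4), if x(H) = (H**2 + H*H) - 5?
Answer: -27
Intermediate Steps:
x(H) = -5 + 2*H**2 (x(H) = (H**2 + H**2) - 5 = 2*H**2 - 5 = -5 + 2*H**2)
E(-35, 20)*x(-4) = -(-5 + 2*(-4)**2) = -(-5 + 2*16) = -(-5 + 32) = -1*27 = -27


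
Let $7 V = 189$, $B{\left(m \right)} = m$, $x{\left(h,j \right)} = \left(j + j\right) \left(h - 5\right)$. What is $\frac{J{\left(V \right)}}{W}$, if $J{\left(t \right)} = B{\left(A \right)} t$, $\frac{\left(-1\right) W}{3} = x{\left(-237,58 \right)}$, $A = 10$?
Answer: $\frac{45}{14036} \approx 0.003206$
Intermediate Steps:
$x{\left(h,j \right)} = 2 j \left(-5 + h\right)$
$W = 84216$ ($W = - 3 \cdot 2 \cdot 58 \left(-5 - 237\right) = - 3 \cdot 2 \cdot 58 \left(-242\right) = \left(-3\right) \left(-28072\right) = 84216$)
$V = 27$ ($V = \frac{1}{7} \cdot 189 = 27$)
$J{\left(t \right)} = 10 t$
$\frac{J{\left(V \right)}}{W} = \frac{10 \cdot 27}{84216} = 270 \cdot \frac{1}{84216} = \frac{45}{14036}$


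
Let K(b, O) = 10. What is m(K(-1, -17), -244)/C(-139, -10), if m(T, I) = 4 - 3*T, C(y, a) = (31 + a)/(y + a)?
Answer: 3874/21 ≈ 184.48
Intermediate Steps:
C(y, a) = (31 + a)/(a + y)
m(K(-1, -17), -244)/C(-139, -10) = (4 - 3*10)/(((31 - 10)/(-10 - 139))) = (4 - 30)/((21/(-149))) = -26/((-1/149*21)) = -26/(-21/149) = -26*(-149/21) = 3874/21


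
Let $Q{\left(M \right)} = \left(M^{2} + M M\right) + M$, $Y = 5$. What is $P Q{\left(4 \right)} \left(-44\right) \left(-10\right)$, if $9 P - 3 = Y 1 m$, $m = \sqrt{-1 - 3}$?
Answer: $5280 + 17600 i \approx 5280.0 + 17600.0 i$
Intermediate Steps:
$m = 2 i$ ($m = \sqrt{-4} = 2 i \approx 2.0 i$)
$Q{\left(M \right)} = M + 2 M^{2}$ ($Q{\left(M \right)} = \left(M^{2} + M^{2}\right) + M = 2 M^{2} + M = M + 2 M^{2}$)
$P = \frac{1}{3} + \frac{10 i}{9}$ ($P = \frac{1}{3} + \frac{5 \cdot 1 \cdot 2 i}{9} = \frac{1}{3} + \frac{5 \cdot 2 i}{9} = \frac{1}{3} + \frac{10 i}{9} \approx 0.33333 + 1.1111 i$)
$P Q{\left(4 \right)} \left(-44\right) \left(-10\right) = \left(\frac{1}{3} + \frac{10 i}{9}\right) 4 \left(1 + 2 \cdot 4\right) \left(-44\right) \left(-10\right) = \left(\frac{1}{3} + \frac{10 i}{9}\right) 4 \left(1 + 8\right) \left(-44\right) \left(-10\right) = \left(\frac{1}{3} + \frac{10 i}{9}\right) 4 \cdot 9 \left(-44\right) \left(-10\right) = \left(\frac{1}{3} + \frac{10 i}{9}\right) 36 \left(-44\right) \left(-10\right) = \left(12 + 40 i\right) \left(-44\right) \left(-10\right) = \left(-528 - 1760 i\right) \left(-10\right) = 5280 + 17600 i$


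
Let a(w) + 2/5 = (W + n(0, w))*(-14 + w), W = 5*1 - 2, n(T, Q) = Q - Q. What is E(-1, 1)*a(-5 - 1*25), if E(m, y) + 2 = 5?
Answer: -1986/5 ≈ -397.20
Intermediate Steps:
n(T, Q) = 0
W = 3 (W = 5 - 2 = 3)
a(w) = -212/5 + 3*w (a(w) = -⅖ + (3 + 0)*(-14 + w) = -⅖ + 3*(-14 + w) = -⅖ + (-42 + 3*w) = -212/5 + 3*w)
E(m, y) = 3 (E(m, y) = -2 + 5 = 3)
E(-1, 1)*a(-5 - 1*25) = 3*(-212/5 + 3*(-5 - 1*25)) = 3*(-212/5 + 3*(-5 - 25)) = 3*(-212/5 + 3*(-30)) = 3*(-212/5 - 90) = 3*(-662/5) = -1986/5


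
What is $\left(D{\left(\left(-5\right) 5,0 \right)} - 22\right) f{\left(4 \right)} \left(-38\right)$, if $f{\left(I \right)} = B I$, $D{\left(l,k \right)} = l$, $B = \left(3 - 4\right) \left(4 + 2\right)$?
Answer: $-42864$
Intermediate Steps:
$B = -6$ ($B = \left(-1\right) 6 = -6$)
$f{\left(I \right)} = - 6 I$
$\left(D{\left(\left(-5\right) 5,0 \right)} - 22\right) f{\left(4 \right)} \left(-38\right) = \left(\left(-5\right) 5 - 22\right) \left(\left(-6\right) 4\right) \left(-38\right) = \left(-25 - 22\right) \left(-24\right) \left(-38\right) = \left(-47\right) \left(-24\right) \left(-38\right) = 1128 \left(-38\right) = -42864$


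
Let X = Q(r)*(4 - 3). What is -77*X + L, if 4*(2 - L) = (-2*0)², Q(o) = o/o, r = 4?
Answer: -75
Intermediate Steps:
Q(o) = 1
L = 2 (L = 2 - (-2*0)²/4 = 2 - ¼*0² = 2 - ¼*0 = 2 + 0 = 2)
X = 1 (X = 1*(4 - 3) = 1*1 = 1)
-77*X + L = -77*1 + 2 = -77 + 2 = -75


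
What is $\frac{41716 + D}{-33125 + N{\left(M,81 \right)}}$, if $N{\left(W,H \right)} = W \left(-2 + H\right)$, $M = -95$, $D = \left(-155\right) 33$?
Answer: $- \frac{2153}{2390} \approx -0.90084$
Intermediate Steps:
$D = -5115$
$\frac{41716 + D}{-33125 + N{\left(M,81 \right)}} = \frac{41716 - 5115}{-33125 - 95 \left(-2 + 81\right)} = \frac{36601}{-33125 - 7505} = \frac{36601}{-40630} = 36601 \left(- \frac{1}{40630}\right) = - \frac{2153}{2390}$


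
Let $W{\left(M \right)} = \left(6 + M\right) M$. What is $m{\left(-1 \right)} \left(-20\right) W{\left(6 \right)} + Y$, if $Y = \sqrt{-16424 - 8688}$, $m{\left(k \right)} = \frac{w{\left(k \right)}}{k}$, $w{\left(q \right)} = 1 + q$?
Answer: $2 i \sqrt{6278} \approx 158.47 i$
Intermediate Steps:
$W{\left(M \right)} = M \left(6 + M\right)$
$m{\left(k \right)} = \frac{1 + k}{k}$
$Y = 2 i \sqrt{6278}$ ($Y = \sqrt{-25112} = 2 i \sqrt{6278} \approx 158.47 i$)
$m{\left(-1 \right)} \left(-20\right) W{\left(6 \right)} + Y = \frac{1 - 1}{-1} \left(-20\right) 6 \left(6 + 6\right) + 2 i \sqrt{6278} = \left(-1\right) 0 \left(-20\right) 6 \cdot 12 + 2 i \sqrt{6278} = 0 \left(-20\right) 72 + 2 i \sqrt{6278} = 0 \cdot 72 + 2 i \sqrt{6278} = 0 + 2 i \sqrt{6278} = 2 i \sqrt{6278}$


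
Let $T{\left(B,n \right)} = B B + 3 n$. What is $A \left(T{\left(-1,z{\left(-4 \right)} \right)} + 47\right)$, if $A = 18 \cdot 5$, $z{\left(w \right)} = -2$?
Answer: $3780$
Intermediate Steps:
$A = 90$
$T{\left(B,n \right)} = B^{2} + 3 n$
$A \left(T{\left(-1,z{\left(-4 \right)} \right)} + 47\right) = 90 \left(\left(\left(-1\right)^{2} + 3 \left(-2\right)\right) + 47\right) = 90 \left(\left(1 - 6\right) + 47\right) = 90 \left(-5 + 47\right) = 90 \cdot 42 = 3780$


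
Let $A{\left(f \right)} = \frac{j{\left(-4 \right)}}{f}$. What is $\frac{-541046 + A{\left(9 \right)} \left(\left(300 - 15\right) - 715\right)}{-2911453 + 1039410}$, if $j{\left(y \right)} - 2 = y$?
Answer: $\frac{4868554}{16848387} \approx 0.28896$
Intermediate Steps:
$j{\left(y \right)} = 2 + y$
$A{\left(f \right)} = - \frac{2}{f}$ ($A{\left(f \right)} = \frac{2 - 4}{f} = - \frac{2}{f}$)
$\frac{-541046 + A{\left(9 \right)} \left(\left(300 - 15\right) - 715\right)}{-2911453 + 1039410} = \frac{-541046 + - \frac{2}{9} \left(\left(300 - 15\right) - 715\right)}{-2911453 + 1039410} = \frac{-541046 + \left(-2\right) \frac{1}{9} \left(285 - 715\right)}{-1872043} = \left(-541046 - - \frac{860}{9}\right) \left(- \frac{1}{1872043}\right) = \left(-541046 + \frac{860}{9}\right) \left(- \frac{1}{1872043}\right) = \left(- \frac{4868554}{9}\right) \left(- \frac{1}{1872043}\right) = \frac{4868554}{16848387}$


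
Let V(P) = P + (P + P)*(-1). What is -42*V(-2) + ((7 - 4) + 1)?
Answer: -80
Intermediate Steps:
V(P) = -P (V(P) = P + (2*P)*(-1) = P - 2*P = -P)
-42*V(-2) + ((7 - 4) + 1) = -(-42)*(-2) + ((7 - 4) + 1) = -42*2 + (3 + 1) = -84 + 4 = -80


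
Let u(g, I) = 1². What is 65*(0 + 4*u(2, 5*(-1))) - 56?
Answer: 204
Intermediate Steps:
u(g, I) = 1
65*(0 + 4*u(2, 5*(-1))) - 56 = 65*(0 + 4*1) - 56 = 65*(0 + 4) - 56 = 65*4 - 56 = 260 - 56 = 204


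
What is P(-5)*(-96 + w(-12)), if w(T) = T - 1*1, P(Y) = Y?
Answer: 545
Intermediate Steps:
w(T) = -1 + T (w(T) = T - 1 = -1 + T)
P(-5)*(-96 + w(-12)) = -5*(-96 + (-1 - 12)) = -5*(-96 - 13) = -5*(-109) = 545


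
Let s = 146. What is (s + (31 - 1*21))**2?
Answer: 24336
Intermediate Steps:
(s + (31 - 1*21))**2 = (146 + (31 - 1*21))**2 = (146 + (31 - 21))**2 = (146 + 10)**2 = 156**2 = 24336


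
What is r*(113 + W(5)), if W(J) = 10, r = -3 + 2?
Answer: -123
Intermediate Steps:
r = -1
r*(113 + W(5)) = -(113 + 10) = -1*123 = -123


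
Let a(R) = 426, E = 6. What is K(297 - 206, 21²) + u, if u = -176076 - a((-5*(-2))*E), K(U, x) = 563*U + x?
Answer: -124828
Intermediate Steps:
K(U, x) = x + 563*U
u = -176502 (u = -176076 - 1*426 = -176076 - 426 = -176502)
K(297 - 206, 21²) + u = (21² + 563*(297 - 206)) - 176502 = (441 + 563*91) - 176502 = (441 + 51233) - 176502 = 51674 - 176502 = -124828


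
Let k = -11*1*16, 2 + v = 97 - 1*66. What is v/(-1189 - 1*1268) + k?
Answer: -432461/2457 ≈ -176.01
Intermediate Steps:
v = 29 (v = -2 + (97 - 1*66) = -2 + (97 - 66) = -2 + 31 = 29)
k = -176 (k = -11*16 = -176)
v/(-1189 - 1*1268) + k = 29/(-1189 - 1*1268) - 176 = 29/(-1189 - 1268) - 176 = 29/(-2457) - 176 = 29*(-1/2457) - 176 = -29/2457 - 176 = -432461/2457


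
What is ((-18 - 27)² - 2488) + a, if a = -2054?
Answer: -2517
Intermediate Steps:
((-18 - 27)² - 2488) + a = ((-18 - 27)² - 2488) - 2054 = ((-45)² - 2488) - 2054 = (2025 - 2488) - 2054 = -463 - 2054 = -2517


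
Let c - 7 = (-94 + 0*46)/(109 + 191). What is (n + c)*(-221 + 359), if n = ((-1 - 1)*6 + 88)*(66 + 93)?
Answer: 41712869/25 ≈ 1.6685e+6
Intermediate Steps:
n = 12084 (n = (-2*6 + 88)*159 = (-12 + 88)*159 = 76*159 = 12084)
c = 1003/150 (c = 7 + (-94 + 0*46)/(109 + 191) = 7 + (-94 + 0)/300 = 7 - 94*1/300 = 7 - 47/150 = 1003/150 ≈ 6.6867)
(n + c)*(-221 + 359) = (12084 + 1003/150)*(-221 + 359) = (1813603/150)*138 = 41712869/25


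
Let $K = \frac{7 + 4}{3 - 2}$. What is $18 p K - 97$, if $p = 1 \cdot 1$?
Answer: $101$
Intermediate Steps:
$K = 11$ ($K = \frac{11}{1} = 11 \cdot 1 = 11$)
$p = 1$
$18 p K - 97 = 18 \cdot 1 \cdot 11 - 97 = 18 \cdot 11 - 97 = 198 - 97 = 101$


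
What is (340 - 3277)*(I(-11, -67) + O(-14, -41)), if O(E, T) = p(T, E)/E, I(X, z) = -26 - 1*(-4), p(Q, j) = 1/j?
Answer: 12661407/196 ≈ 64599.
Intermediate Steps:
I(X, z) = -22 (I(X, z) = -26 + 4 = -22)
O(E, T) = E⁻² (O(E, T) = 1/(E*E) = E⁻²)
(340 - 3277)*(I(-11, -67) + O(-14, -41)) = (340 - 3277)*(-22 + (-14)⁻²) = -2937*(-22 + 1/196) = -2937*(-4311/196) = 12661407/196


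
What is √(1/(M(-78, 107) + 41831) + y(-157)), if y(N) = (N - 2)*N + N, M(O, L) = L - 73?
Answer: 11*√359313521415/41865 ≈ 157.50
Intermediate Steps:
M(O, L) = -73 + L
y(N) = N + N*(-2 + N) (y(N) = (-2 + N)*N + N = N*(-2 + N) + N = N + N*(-2 + N))
√(1/(M(-78, 107) + 41831) + y(-157)) = √(1/((-73 + 107) + 41831) - 157*(-1 - 157)) = √(1/(34 + 41831) - 157*(-158)) = √(1/41865 + 24806) = √(1038503191/41865) = 11*√359313521415/41865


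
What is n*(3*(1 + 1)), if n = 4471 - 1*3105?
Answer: 8196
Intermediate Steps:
n = 1366 (n = 4471 - 3105 = 1366)
n*(3*(1 + 1)) = 1366*(3*(1 + 1)) = 1366*(3*2) = 1366*6 = 8196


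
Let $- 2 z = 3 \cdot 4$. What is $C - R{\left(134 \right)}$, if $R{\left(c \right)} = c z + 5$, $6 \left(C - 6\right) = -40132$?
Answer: $- \frac{17651}{3} \approx -5883.7$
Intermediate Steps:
$C = - \frac{20048}{3}$ ($C = 6 + \frac{1}{6} \left(-40132\right) = 6 - \frac{20066}{3} = - \frac{20048}{3} \approx -6682.7$)
$z = -6$ ($z = - \frac{3 \cdot 4}{2} = \left(- \frac{1}{2}\right) 12 = -6$)
$R{\left(c \right)} = 5 - 6 c$ ($R{\left(c \right)} = c \left(-6\right) + 5 = - 6 c + 5 = 5 - 6 c$)
$C - R{\left(134 \right)} = - \frac{20048}{3} - \left(5 - 804\right) = - \frac{20048}{3} - -799 = - \frac{20048}{3} + 799 = - \frac{17651}{3}$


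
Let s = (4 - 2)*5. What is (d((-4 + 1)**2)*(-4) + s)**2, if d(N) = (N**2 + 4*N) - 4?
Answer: 195364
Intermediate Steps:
s = 10 (s = 2*5 = 10)
d(N) = -4 + N**2 + 4*N
(d((-4 + 1)**2)*(-4) + s)**2 = ((-4 + ((-4 + 1)**2)**2 + 4*(-4 + 1)**2)*(-4) + 10)**2 = ((-4 + ((-3)**2)**2 + 4*(-3)**2)*(-4) + 10)**2 = ((-4 + 9**2 + 4*9)*(-4) + 10)**2 = ((-4 + 81 + 36)*(-4) + 10)**2 = (113*(-4) + 10)**2 = (-452 + 10)**2 = (-442)**2 = 195364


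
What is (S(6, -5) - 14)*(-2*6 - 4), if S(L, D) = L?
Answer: 128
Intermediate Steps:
(S(6, -5) - 14)*(-2*6 - 4) = (6 - 14)*(-2*6 - 4) = -8*(-12 - 4) = -8*(-16) = 128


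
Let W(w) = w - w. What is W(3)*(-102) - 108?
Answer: -108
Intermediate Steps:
W(w) = 0
W(3)*(-102) - 108 = 0*(-102) - 108 = 0 - 108 = -108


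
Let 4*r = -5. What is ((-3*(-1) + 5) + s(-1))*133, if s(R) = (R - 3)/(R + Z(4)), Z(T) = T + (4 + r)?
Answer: 22344/23 ≈ 971.48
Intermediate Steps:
r = -5/4 (r = (¼)*(-5) = -5/4 ≈ -1.2500)
Z(T) = 11/4 + T (Z(T) = T + (4 - 5/4) = T + 11/4 = 11/4 + T)
s(R) = (-3 + R)/(27/4 + R) (s(R) = (R - 3)/(R + (11/4 + 4)) = (-3 + R)/(R + 27/4) = (-3 + R)/(27/4 + R))
((-3*(-1) + 5) + s(-1))*133 = ((-3*(-1) + 5) + 4*(-3 - 1)/(27 + 4*(-1)))*133 = ((3 + 5) + 4*(-4)/(27 - 4))*133 = (8 + 4*(-4)/23)*133 = (8 + 4*(1/23)*(-4))*133 = (8 - 16/23)*133 = (168/23)*133 = 22344/23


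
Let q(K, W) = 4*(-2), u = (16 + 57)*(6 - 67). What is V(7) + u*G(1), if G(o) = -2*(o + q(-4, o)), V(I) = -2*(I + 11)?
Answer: -62378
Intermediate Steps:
u = -4453 (u = 73*(-61) = -4453)
q(K, W) = -8
V(I) = -22 - 2*I (V(I) = -2*(11 + I) = -22 - 2*I)
G(o) = 16 - 2*o (G(o) = -2*(o - 8) = -2*(-8 + o) = 16 - 2*o)
V(7) + u*G(1) = (-22 - 2*7) - 4453*(16 - 2*1) = (-22 - 14) - 4453*(16 - 2) = -36 - 4453*14 = -36 - 62342 = -62378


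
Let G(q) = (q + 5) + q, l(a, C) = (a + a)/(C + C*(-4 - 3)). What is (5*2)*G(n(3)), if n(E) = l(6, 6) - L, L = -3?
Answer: 310/3 ≈ 103.33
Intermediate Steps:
l(a, C) = -a/(3*C) (l(a, C) = (2*a)/(C + C*(-7)) = (2*a)/(C - 7*C) = (2*a)/((-6*C)) = (2*a)*(-1/(6*C)) = -a/(3*C))
n(E) = 8/3 (n(E) = -⅓*6/6 - 1*(-3) = -⅓*6*⅙ + 3 = -⅓ + 3 = 8/3)
G(q) = 5 + 2*q (G(q) = (5 + q) + q = 5 + 2*q)
(5*2)*G(n(3)) = (5*2)*(5 + 2*(8/3)) = 10*(5 + 16/3) = 10*(31/3) = 310/3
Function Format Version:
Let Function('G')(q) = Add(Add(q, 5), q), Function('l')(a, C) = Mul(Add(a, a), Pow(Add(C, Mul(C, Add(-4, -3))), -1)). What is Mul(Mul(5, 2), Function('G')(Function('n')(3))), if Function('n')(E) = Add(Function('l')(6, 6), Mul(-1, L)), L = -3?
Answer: Rational(310, 3) ≈ 103.33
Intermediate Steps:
Function('l')(a, C) = Mul(Rational(-1, 3), a, Pow(C, -1)) (Function('l')(a, C) = Mul(Mul(2, a), Pow(Add(C, Mul(C, -7)), -1)) = Mul(Mul(2, a), Pow(Add(C, Mul(-7, C)), -1)) = Mul(Mul(2, a), Pow(Mul(-6, C), -1)) = Mul(Mul(2, a), Mul(Rational(-1, 6), Pow(C, -1))) = Mul(Rational(-1, 3), a, Pow(C, -1)))
Function('n')(E) = Rational(8, 3) (Function('n')(E) = Add(Mul(Rational(-1, 3), 6, Pow(6, -1)), Mul(-1, -3)) = Add(Mul(Rational(-1, 3), 6, Rational(1, 6)), 3) = Add(Rational(-1, 3), 3) = Rational(8, 3))
Function('G')(q) = Add(5, Mul(2, q)) (Function('G')(q) = Add(Add(5, q), q) = Add(5, Mul(2, q)))
Mul(Mul(5, 2), Function('G')(Function('n')(3))) = Mul(Mul(5, 2), Add(5, Mul(2, Rational(8, 3)))) = Mul(10, Add(5, Rational(16, 3))) = Mul(10, Rational(31, 3)) = Rational(310, 3)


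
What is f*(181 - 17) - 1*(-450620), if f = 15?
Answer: 453080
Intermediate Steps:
f*(181 - 17) - 1*(-450620) = 15*(181 - 17) - 1*(-450620) = 15*164 + 450620 = 2460 + 450620 = 453080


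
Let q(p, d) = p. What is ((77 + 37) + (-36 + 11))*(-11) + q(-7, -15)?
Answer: -986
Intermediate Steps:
((77 + 37) + (-36 + 11))*(-11) + q(-7, -15) = ((77 + 37) + (-36 + 11))*(-11) - 7 = (114 - 25)*(-11) - 7 = 89*(-11) - 7 = -979 - 7 = -986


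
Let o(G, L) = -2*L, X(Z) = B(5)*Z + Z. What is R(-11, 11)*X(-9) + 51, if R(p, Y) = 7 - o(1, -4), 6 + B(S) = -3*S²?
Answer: -669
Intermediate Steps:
B(S) = -6 - 3*S²
X(Z) = -80*Z (X(Z) = (-6 - 3*5²)*Z + Z = (-6 - 3*25)*Z + Z = (-6 - 75)*Z + Z = -81*Z + Z = -80*Z)
R(p, Y) = -1 (R(p, Y) = 7 - (-2)*(-4) = 7 - 1*8 = 7 - 8 = -1)
R(-11, 11)*X(-9) + 51 = -(-80)*(-9) + 51 = -1*720 + 51 = -720 + 51 = -669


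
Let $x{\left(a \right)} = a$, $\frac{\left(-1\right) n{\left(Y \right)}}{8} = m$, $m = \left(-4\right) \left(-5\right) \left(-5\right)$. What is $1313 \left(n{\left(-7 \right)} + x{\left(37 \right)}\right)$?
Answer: $1098981$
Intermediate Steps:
$m = -100$ ($m = 20 \left(-5\right) = -100$)
$n{\left(Y \right)} = 800$ ($n{\left(Y \right)} = \left(-8\right) \left(-100\right) = 800$)
$1313 \left(n{\left(-7 \right)} + x{\left(37 \right)}\right) = 1313 \left(800 + 37\right) = 1313 \cdot 837 = 1098981$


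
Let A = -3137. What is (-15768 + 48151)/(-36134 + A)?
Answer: -32383/39271 ≈ -0.82460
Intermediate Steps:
(-15768 + 48151)/(-36134 + A) = (-15768 + 48151)/(-36134 - 3137) = 32383/(-39271) = 32383*(-1/39271) = -32383/39271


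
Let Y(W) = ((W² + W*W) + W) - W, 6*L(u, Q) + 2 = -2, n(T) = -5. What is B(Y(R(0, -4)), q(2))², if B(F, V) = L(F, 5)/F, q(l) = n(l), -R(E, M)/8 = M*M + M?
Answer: 1/764411904 ≈ 1.3082e-9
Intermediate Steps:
R(E, M) = -8*M - 8*M² (R(E, M) = -8*(M*M + M) = -8*(M² + M) = -8*(M + M²) = -8*M - 8*M²)
L(u, Q) = -⅔ (L(u, Q) = -⅓ + (⅙)*(-2) = -⅓ - ⅓ = -⅔)
Y(W) = 2*W² (Y(W) = ((W² + W²) + W) - W = (2*W² + W) - W = (W + 2*W²) - W = 2*W²)
q(l) = -5
B(F, V) = -2/(3*F)
B(Y(R(0, -4)), q(2))² = (-2*1/(2048*(1 - 4)²)/3)² = (-2/(3*(2*(-8*(-4)*(-3))²)))² = (-2/(3*(2*(-96)²)))² = (-2/(3*(2*9216)))² = (-⅔/18432)² = (-⅔*1/18432)² = (-1/27648)² = 1/764411904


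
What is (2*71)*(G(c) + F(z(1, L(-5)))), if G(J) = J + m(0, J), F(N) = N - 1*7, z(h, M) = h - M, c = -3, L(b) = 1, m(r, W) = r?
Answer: -1420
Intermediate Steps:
F(N) = -7 + N (F(N) = N - 7 = -7 + N)
G(J) = J (G(J) = J + 0 = J)
(2*71)*(G(c) + F(z(1, L(-5)))) = (2*71)*(-3 + (-7 + (1 - 1*1))) = 142*(-3 + (-7 + (1 - 1))) = 142*(-3 + (-7 + 0)) = 142*(-3 - 7) = 142*(-10) = -1420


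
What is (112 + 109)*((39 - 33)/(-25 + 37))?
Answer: 221/2 ≈ 110.50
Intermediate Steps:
(112 + 109)*((39 - 33)/(-25 + 37)) = 221*(6/12) = 221*(6*(1/12)) = 221*(½) = 221/2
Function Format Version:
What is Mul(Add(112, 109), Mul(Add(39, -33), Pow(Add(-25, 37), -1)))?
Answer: Rational(221, 2) ≈ 110.50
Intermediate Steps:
Mul(Add(112, 109), Mul(Add(39, -33), Pow(Add(-25, 37), -1))) = Mul(221, Mul(6, Pow(12, -1))) = Mul(221, Mul(6, Rational(1, 12))) = Mul(221, Rational(1, 2)) = Rational(221, 2)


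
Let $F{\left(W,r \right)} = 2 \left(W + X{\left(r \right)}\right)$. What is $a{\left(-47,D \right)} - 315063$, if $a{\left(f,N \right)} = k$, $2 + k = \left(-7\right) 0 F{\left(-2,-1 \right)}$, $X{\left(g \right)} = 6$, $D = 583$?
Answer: $-315065$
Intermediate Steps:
$F{\left(W,r \right)} = 12 + 2 W$ ($F{\left(W,r \right)} = 2 \left(W + 6\right) = 2 \left(6 + W\right) = 12 + 2 W$)
$k = -2$ ($k = -2 + \left(-7\right) 0 \left(12 + 2 \left(-2\right)\right) = -2 + 0 \left(12 - 4\right) = -2 + 0 \cdot 8 = -2 + 0 = -2$)
$a{\left(f,N \right)} = -2$
$a{\left(-47,D \right)} - 315063 = -2 - 315063 = -315065$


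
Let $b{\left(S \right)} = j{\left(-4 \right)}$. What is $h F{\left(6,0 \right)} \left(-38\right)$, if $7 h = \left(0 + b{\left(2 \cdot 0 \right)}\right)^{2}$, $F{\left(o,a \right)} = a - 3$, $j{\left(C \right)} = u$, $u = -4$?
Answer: $\frac{1824}{7} \approx 260.57$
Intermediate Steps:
$j{\left(C \right)} = -4$
$F{\left(o,a \right)} = -3 + a$ ($F{\left(o,a \right)} = a - 3 = -3 + a$)
$b{\left(S \right)} = -4$
$h = \frac{16}{7}$ ($h = \frac{\left(0 - 4\right)^{2}}{7} = \frac{\left(-4\right)^{2}}{7} = \frac{1}{7} \cdot 16 = \frac{16}{7} \approx 2.2857$)
$h F{\left(6,0 \right)} \left(-38\right) = \frac{16 \left(-3 + 0\right)}{7} \left(-38\right) = \frac{16}{7} \left(-3\right) \left(-38\right) = \left(- \frac{48}{7}\right) \left(-38\right) = \frac{1824}{7}$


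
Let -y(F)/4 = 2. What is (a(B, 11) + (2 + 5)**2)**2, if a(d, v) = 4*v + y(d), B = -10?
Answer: 7225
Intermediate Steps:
y(F) = -8 (y(F) = -4*2 = -8)
a(d, v) = -8 + 4*v (a(d, v) = 4*v - 8 = -8 + 4*v)
(a(B, 11) + (2 + 5)**2)**2 = ((-8 + 4*11) + (2 + 5)**2)**2 = ((-8 + 44) + 7**2)**2 = (36 + 49)**2 = 85**2 = 7225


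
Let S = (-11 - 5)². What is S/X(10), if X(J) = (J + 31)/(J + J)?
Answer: 5120/41 ≈ 124.88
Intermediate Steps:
S = 256 (S = (-16)² = 256)
X(J) = (31 + J)/(2*J) (X(J) = (31 + J)/((2*J)) = (31 + J)*(1/(2*J)) = (31 + J)/(2*J))
S/X(10) = 256/(((½)*(31 + 10)/10)) = 256/(((½)*(⅒)*41)) = 256/(41/20) = 256*(20/41) = 5120/41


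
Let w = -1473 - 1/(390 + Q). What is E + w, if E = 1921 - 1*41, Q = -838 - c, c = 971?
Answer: 577534/1419 ≈ 407.00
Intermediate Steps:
Q = -1809 (Q = -838 - 1*971 = -838 - 971 = -1809)
E = 1880 (E = 1921 - 41 = 1880)
w = -2090186/1419 (w = -1473 - 1/(390 - 1809) = -1473 - 1/(-1419) = -1473 - 1*(-1/1419) = -1473 + 1/1419 = -2090186/1419 ≈ -1473.0)
E + w = 1880 - 2090186/1419 = 577534/1419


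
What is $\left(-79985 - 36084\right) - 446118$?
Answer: $-562187$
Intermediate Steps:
$\left(-79985 - 36084\right) - 446118 = -116069 - 446118 = -562187$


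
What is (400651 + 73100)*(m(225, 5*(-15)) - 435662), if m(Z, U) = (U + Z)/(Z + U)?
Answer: -206394834411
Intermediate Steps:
m(Z, U) = 1 (m(Z, U) = (U + Z)/(U + Z) = 1)
(400651 + 73100)*(m(225, 5*(-15)) - 435662) = (400651 + 73100)*(1 - 435662) = 473751*(-435661) = -206394834411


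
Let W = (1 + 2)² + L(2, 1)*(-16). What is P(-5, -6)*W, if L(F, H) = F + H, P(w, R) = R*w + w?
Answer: -975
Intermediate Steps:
P(w, R) = w + R*w
W = -39 (W = (1 + 2)² + (2 + 1)*(-16) = 3² + 3*(-16) = 9 - 48 = -39)
P(-5, -6)*W = -5*(1 - 6)*(-39) = -5*(-5)*(-39) = 25*(-39) = -975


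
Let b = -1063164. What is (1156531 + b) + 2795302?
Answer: 2888669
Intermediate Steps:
(1156531 + b) + 2795302 = (1156531 - 1063164) + 2795302 = 93367 + 2795302 = 2888669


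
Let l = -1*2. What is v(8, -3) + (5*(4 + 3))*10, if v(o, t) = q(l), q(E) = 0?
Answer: 350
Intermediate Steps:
l = -2
v(o, t) = 0
v(8, -3) + (5*(4 + 3))*10 = 0 + (5*(4 + 3))*10 = 0 + (5*7)*10 = 0 + 35*10 = 0 + 350 = 350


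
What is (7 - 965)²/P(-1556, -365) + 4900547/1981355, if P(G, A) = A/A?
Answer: 1818421190767/1981355 ≈ 9.1777e+5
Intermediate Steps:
P(G, A) = 1
(7 - 965)²/P(-1556, -365) + 4900547/1981355 = (7 - 965)²/1 + 4900547/1981355 = (-958)²*1 + 4900547*(1/1981355) = 917764*1 + 4900547/1981355 = 917764 + 4900547/1981355 = 1818421190767/1981355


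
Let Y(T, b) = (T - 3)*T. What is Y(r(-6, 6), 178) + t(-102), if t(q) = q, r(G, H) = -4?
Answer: -74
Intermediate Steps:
Y(T, b) = T*(-3 + T) (Y(T, b) = (-3 + T)*T = T*(-3 + T))
Y(r(-6, 6), 178) + t(-102) = -4*(-3 - 4) - 102 = -4*(-7) - 102 = 28 - 102 = -74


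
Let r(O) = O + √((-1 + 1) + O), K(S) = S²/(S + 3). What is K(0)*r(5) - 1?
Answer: -1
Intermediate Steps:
K(S) = S²/(3 + S)
r(O) = O + √O (r(O) = O + √(0 + O) = O + √O)
K(0)*r(5) - 1 = (0²/(3 + 0))*(5 + √5) - 1 = (0/3)*(5 + √5) - 1 = (0*(⅓))*(5 + √5) - 1 = 0*(5 + √5) - 1 = 0 - 1 = -1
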